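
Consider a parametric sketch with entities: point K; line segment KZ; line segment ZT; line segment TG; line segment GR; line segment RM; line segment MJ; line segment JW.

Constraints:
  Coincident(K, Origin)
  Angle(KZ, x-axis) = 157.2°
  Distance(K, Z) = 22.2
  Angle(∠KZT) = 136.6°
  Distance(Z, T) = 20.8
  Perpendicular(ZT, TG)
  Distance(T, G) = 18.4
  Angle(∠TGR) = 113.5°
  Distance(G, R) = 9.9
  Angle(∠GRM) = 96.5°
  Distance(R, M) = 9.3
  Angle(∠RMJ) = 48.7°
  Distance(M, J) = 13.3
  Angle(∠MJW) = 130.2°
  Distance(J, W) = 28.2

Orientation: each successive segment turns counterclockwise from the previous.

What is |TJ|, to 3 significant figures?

16.9

K is at the origin; KZ runs at 157.2° with length 22.2, so Z = (-20.5, 8.60). ∠KZT = 136.6° gives ZT at -159° from the x-axis; with |ZT| = 20.8, T = (-39.9, 1.28). The perpendicularity gives TG at right angles to ZT, so TG runs at -69.4°; with |TG| = 18.4, G = (-33.5, -15.9). ∠TGR = 113.5° gives GR at -2.90° from the x-axis; with |GR| = 9.9, R = (-23.6, -16.4). ∠GRM = 96.5° gives RM at 80.6° from the x-axis; with |RM| = 9.3, M = (-22.1, -7.26). ∠RMJ = 48.7° gives MJ at -148° from the x-axis; with |MJ| = 13.3, J = (-33.3, -14.3). Then |TJ| = |J − T| = 16.9.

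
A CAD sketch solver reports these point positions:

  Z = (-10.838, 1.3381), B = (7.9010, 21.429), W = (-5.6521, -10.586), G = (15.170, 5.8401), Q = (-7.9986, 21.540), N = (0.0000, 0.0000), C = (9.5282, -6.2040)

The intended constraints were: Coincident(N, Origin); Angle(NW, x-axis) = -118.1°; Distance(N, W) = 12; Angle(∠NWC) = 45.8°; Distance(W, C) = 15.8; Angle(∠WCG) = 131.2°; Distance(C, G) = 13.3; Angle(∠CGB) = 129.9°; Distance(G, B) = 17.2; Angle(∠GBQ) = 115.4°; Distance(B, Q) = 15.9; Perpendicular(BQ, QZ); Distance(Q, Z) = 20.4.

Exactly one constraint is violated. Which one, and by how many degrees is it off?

Perpendicular(BQ, QZ) — off by 7.60°.

N = (0.00, 0.00) ✓; NW at -118.1° ✓; |NW| = 12.00 ✓; ∠NWC = 45.80° ✓; |WC| = 15.80 ✓; ∠WCG = 131.2° ✓; |CG| = 13.30 ✓; ∠CGB = 129.9° ✓; |GB| = 17.20 ✓; ∠GBQ = 115.4° ✓; |BQ| = 15.90 ✓; ∠(BQ, QZ) = 82.40° ✗; |QZ| = 20.40 ✓.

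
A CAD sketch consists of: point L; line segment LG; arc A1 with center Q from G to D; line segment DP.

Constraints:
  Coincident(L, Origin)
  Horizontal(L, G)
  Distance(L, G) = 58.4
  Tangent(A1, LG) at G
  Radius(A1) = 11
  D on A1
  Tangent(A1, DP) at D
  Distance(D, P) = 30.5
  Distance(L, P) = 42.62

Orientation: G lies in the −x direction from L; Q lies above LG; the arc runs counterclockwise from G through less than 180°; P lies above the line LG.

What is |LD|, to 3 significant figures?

49.8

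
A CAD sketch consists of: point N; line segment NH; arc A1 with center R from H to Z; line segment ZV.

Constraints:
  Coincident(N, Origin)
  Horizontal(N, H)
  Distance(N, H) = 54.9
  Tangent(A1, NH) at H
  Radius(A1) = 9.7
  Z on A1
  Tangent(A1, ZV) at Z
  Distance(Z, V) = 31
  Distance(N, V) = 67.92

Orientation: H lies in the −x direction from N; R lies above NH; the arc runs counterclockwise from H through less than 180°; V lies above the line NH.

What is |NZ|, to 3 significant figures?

47.1

Checks: |RZ| = 9.700 ✓; ∠(RZ, ZV) = 90.00° ✓; |ZV| = 31.00 ✓; |NV| = 67.92 ✓.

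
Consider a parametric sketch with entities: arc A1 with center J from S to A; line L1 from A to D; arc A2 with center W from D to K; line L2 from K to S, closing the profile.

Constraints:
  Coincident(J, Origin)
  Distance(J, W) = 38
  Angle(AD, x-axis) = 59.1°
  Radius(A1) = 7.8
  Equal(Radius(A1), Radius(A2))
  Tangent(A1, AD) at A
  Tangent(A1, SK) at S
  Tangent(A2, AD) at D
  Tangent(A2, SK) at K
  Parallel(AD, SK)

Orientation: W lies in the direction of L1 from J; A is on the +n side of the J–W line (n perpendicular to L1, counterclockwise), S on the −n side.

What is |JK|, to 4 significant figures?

38.79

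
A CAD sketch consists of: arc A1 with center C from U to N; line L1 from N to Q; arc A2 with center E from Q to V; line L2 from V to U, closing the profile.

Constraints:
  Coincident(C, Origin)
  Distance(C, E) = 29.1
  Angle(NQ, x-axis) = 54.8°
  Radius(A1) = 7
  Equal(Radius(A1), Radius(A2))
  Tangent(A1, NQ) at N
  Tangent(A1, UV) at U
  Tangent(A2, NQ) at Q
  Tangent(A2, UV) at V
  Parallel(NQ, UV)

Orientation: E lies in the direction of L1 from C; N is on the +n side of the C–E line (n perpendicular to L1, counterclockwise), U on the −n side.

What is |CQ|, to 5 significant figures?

29.930

The slot axis is L1's direction at 54.8°, so u = (cos 54.8°, sin 54.8°) = (0.57643, 0.81714) and n = (−sin 54.8°, cos 54.8°) = (-0.81714, 0.57643). C is at the origin and E lies 29.1 along u from C, so E = 29.1·u = (16.774, 23.779). Tangency of A1 to both parallel lines with radius 7.0 puts N and U at C ± 7.0·n: N = (-5.7200, 4.0350), U = (5.7200, -4.0350). Equal radii place Q and V the same way about E: Q = E + 7.0·n = (11.054, 27.814), V = E − 7.0·n = (22.494, 19.744). Then |CQ| = |Q − C| = 29.930.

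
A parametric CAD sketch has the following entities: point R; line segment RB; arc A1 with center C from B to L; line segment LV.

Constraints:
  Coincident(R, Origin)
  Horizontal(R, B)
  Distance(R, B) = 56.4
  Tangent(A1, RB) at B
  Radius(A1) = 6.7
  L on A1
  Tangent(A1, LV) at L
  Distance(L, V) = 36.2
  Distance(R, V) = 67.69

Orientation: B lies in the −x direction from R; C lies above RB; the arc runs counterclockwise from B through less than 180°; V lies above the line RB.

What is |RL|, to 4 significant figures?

50.22

Checks: |CL| = 6.700 ✓; ∠(CL, LV) = 90.00° ✓; |LV| = 36.20 ✓; |RV| = 67.69 ✓.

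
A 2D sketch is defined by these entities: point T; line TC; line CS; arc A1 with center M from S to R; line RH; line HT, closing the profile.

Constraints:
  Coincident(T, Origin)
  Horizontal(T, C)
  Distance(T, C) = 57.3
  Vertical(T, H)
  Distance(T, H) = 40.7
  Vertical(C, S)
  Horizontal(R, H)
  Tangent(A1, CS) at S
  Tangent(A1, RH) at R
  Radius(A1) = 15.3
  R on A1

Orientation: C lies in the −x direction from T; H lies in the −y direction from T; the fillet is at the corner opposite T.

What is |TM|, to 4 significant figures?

49.08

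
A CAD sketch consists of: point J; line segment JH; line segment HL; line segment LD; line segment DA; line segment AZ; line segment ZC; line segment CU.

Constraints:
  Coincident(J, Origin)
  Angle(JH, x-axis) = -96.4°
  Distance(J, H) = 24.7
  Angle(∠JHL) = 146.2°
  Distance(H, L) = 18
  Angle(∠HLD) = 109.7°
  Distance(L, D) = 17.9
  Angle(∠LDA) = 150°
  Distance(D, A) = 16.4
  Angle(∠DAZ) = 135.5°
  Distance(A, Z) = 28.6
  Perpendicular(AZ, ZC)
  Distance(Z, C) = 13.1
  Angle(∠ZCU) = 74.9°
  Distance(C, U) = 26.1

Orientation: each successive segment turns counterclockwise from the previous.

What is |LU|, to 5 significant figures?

29.983

J is at the origin; JH runs at -96.4° with length 24.7, so H = (-2.7533, -24.546). ∠JHL = 146.2° gives HL at -62.600° from the x-axis; with |HL| = 18.0, L = (5.5303, -40.527). ∠HLD = 109.7° gives LD at 7.7000° from the x-axis; with |LD| = 17.9, D = (23.269, -38.128). ∠LDA = 150.0° gives DA at 37.700° from the x-axis; with |DA| = 16.4, A = (36.245, -28.099). ∠DAZ = 135.5° gives AZ at 82.200° from the x-axis; with |AZ| = 28.6, Z = (40.126, 0.23604). AZ is perpendicular to ZC, so ZC runs at 172.20°; with |ZC| = 13.1, C = (27.148, 2.0139). ∠ZCU = 74.9° gives CU at -82.700° from the x-axis; with |CU| = 26.1, U = (30.464, -23.875). Then |LU| = |U − L| = 29.983.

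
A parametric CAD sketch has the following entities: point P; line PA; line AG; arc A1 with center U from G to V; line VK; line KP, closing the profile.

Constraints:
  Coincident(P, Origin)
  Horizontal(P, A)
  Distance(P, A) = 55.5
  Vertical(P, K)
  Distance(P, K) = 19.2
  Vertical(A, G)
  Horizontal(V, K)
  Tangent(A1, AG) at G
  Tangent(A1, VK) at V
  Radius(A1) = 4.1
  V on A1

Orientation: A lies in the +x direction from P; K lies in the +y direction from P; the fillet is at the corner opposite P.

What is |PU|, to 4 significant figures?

53.57

P and K share the same x with |PK| = 19.2 and K on the +y side, so K = (0.000, 19.20). The virtual corner opposite P is at (55.50, 19.20). A1 meets AG tangentially, so UG is at right angles to AG and the tangent condition forces UV to be normal to VK, with radius 4.1, so the center U sits 4.1 in from both sides at U = (51.40, 15.10). Then |PU| = |U − P| = 53.57.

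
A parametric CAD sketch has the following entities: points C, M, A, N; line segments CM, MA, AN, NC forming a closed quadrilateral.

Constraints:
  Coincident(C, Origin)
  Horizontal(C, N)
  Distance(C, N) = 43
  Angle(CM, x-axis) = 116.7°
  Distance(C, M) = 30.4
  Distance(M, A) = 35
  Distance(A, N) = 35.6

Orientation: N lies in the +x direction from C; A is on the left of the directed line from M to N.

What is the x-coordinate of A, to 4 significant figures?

21.32

C is at the origin; C and N share the same y with |CN| = 43.0 and N in +x, so N = (43.0, 0). CM runs at 116.7° with |CM| = 30.4, so M = (-13.66, 27.16). A is determined by |MA| = 35.0 and |AN| = 35.6 together: it lies at the intersection of circle(M, 35.0) and circle(N, 35.6). With |MN| = 62.83, the foot of the radical line on MN is 31.08 from M and the perpendicular offset is √(35.0² − 31.08²) = 16.10. Taking the left-of-MN solution: A = (21.32, 28.24).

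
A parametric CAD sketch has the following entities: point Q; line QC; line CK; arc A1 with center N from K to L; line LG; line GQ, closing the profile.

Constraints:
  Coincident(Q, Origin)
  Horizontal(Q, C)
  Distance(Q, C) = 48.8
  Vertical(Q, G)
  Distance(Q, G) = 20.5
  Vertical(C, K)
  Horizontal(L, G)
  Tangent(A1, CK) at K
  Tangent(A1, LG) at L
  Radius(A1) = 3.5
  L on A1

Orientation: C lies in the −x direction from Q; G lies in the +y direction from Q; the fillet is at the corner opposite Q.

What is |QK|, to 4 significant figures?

51.68

The virtual corner opposite Q is at (-48.80, 20.50). Tangency of A1 to CK means the radius NK is perpendicular to CK and tangency of A1 to LG means the radius NL is perpendicular to LG, with radius 3.5, so the center N sits 3.5 in from both sides at N = (-45.30, 17.00). That places the tangent points at K = (-48.80, 17.00) on CK and L = (-45.30, 20.50) on LG. Then |QK| = |K − Q| = 51.68.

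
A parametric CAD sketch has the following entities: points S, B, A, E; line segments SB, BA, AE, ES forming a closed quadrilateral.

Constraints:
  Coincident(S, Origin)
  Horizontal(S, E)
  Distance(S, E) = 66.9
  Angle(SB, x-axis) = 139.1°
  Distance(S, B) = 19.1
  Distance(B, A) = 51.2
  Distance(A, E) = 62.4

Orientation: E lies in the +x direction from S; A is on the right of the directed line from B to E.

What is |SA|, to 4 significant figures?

33.42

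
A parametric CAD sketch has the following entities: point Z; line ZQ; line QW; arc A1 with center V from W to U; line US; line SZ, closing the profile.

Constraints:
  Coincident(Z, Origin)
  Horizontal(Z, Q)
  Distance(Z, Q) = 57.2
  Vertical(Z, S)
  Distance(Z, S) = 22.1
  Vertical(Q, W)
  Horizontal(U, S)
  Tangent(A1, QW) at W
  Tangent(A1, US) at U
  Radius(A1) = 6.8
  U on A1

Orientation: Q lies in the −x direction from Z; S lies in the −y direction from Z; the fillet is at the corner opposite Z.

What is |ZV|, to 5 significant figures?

52.671

Z and S share the same x with |ZS| = 22.1 and S on the −y side, so S = (0.0000, -22.100). The virtual corner opposite Z is at (-57.200, -22.100). Since A1 is tangent to QW there, VW ⟂ QW and A1 meets US tangentially, so VU is at right angles to US, with radius 6.8, so the center V sits 6.8 in from both sides at V = (-50.400, -15.300). Then |ZV| = |V − Z| = 52.671.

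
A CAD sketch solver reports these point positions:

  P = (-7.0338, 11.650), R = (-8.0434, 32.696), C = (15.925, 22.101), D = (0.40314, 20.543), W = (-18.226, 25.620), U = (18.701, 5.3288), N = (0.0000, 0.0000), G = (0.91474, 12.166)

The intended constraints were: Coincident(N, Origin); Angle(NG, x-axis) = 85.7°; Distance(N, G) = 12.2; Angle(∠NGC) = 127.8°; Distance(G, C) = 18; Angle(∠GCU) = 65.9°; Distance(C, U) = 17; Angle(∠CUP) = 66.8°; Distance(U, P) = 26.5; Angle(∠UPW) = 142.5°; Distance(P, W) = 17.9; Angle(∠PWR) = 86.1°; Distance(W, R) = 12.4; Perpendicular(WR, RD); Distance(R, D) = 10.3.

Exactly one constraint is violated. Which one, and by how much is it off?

Distance(R, D) = 10.3 — off by 4.50.

N = (0.00, 0.00) ✓; NG at 85.70° ✓; |NG| = 12.20 ✓; ∠NGC = 127.8° ✓; |GC| = 18.00 ✓; ∠GCU = 65.90° ✓; |CU| = 17.00 ✓; ∠CUP = 66.80° ✓; |UP| = 26.50 ✓; ∠UPW = 142.5° ✓; |PW| = 17.90 ✓; ∠PWR = 86.10° ✓; |WR| = 12.40 ✓; ∠(WR, RD) = 90.00° ✓; |RD| = 14.80 ✗.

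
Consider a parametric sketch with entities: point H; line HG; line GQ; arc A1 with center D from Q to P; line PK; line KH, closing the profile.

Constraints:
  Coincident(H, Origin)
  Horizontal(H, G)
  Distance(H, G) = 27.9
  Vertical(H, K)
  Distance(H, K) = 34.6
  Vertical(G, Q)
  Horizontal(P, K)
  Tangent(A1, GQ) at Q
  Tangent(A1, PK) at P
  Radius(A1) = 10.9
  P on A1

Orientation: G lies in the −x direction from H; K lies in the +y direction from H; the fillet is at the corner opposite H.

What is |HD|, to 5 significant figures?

29.167

H is at the origin; HG is horizontal with |HG| = 27.9 and G on the −x side, so G = (-27.900, 0.0000). H and K share the same x with |HK| = 34.6 and K on the +y side, so K = (0.0000, 34.600). The virtual corner opposite H is at (-27.900, 34.600). Since A1 is tangent to GQ there, DQ ⟂ GQ and since A1 is tangent to PK there, DP ⟂ PK, with radius 10.9, so the center D sits 10.9 in from both sides at D = (-17.000, 23.700). Then |HD| = |D − H| = 29.167.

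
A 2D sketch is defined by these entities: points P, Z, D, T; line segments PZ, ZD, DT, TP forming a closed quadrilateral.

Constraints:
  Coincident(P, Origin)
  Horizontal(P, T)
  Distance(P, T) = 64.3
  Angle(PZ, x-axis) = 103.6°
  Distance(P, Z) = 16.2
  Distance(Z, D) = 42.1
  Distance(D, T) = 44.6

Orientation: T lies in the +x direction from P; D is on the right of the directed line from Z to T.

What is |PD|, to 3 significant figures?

28.4

Checks: |PT| = 64.30 ✓; |PZ| = 16.20 ✓; |ZD| = 42.10 ✓; |DT| = 44.60 ✓.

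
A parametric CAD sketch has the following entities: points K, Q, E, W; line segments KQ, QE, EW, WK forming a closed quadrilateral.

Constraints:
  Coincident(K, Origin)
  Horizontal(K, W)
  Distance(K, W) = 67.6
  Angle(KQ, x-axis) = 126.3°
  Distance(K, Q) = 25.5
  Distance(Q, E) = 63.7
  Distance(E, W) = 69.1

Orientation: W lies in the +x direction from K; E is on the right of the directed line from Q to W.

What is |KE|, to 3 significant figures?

39.3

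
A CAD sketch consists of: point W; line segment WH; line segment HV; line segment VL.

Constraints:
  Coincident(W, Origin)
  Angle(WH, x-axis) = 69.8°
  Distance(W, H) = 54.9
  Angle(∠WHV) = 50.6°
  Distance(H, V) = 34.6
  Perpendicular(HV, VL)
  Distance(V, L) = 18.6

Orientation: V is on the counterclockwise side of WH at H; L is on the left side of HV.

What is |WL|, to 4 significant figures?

23.82

W is at the origin; WH runs at 69.8° with length 54.9, so H = 54.9·(cos 69.8°, sin 69.8°) = (18.96, 51.52). ∠WHV = 50.6°, so HV runs at 69.8° + (180° − 50.6°) = 199.2° from the x-axis; with |HV| = 34.6, V = H + 34.6·(cos 199.2°, sin 199.2°) = (-13.72, 40.14). HV is perpendicular to VL; with |VL| = 18.6 on the left of HV, L = V + 18.6·(0.3289, -0.9444) = (-7.602, 22.58). Then |WL| = |L − W| = 23.82.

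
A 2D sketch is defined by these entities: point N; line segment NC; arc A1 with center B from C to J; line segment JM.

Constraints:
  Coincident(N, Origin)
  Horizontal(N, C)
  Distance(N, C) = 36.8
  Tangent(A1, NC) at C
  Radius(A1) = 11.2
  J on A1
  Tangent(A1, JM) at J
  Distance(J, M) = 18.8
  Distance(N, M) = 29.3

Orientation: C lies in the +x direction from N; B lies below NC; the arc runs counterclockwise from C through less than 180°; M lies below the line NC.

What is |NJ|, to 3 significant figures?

27.5

Checks: |BJ| = 11.20 ✓; ∠(BJ, JM) = 90.00° ✓; |JM| = 18.80 ✓; |NM| = 29.30 ✓.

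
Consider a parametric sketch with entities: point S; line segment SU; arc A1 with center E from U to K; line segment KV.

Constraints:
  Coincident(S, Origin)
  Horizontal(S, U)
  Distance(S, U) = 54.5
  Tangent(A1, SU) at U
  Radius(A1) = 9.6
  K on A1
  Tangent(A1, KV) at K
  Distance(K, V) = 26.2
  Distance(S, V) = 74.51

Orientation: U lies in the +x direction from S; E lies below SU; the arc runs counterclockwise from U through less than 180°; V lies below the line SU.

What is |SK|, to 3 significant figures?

50.3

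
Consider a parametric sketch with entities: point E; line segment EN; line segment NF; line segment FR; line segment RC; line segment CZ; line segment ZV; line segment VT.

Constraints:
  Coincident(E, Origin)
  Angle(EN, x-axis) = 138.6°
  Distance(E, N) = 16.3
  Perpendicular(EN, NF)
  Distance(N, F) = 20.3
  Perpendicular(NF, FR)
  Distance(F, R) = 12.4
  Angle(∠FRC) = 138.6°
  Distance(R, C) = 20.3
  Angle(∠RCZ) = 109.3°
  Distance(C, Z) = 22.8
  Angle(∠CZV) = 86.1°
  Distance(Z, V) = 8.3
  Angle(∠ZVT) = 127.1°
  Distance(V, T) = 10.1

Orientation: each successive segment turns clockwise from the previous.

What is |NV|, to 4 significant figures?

15.71

E is at the origin; EN runs at 138.6° with length 16.3, so N = (-12.23, 10.78). EN is perpendicular to NF, so NF runs at 48.60°; with |NF| = 20.3, F = (1.198, 26.01). NF is perpendicular to FR, so FR runs at -41.40°; with |FR| = 12.4, R = (10.50, 17.81). ∠FRC = 138.6° gives RC at -82.80° from the x-axis; with |RC| = 20.3, C = (13.04, -2.334). ∠RCZ = 109.3° gives CZ at -153.5° from the x-axis; with |CZ| = 22.8, Z = (-7.361, -12.51). ∠CZV = 86.1° gives ZV at 112.6° from the x-axis; with |ZV| = 8.3, V = (-10.55, -4.844). Then |NV| = |V − N| = 15.71.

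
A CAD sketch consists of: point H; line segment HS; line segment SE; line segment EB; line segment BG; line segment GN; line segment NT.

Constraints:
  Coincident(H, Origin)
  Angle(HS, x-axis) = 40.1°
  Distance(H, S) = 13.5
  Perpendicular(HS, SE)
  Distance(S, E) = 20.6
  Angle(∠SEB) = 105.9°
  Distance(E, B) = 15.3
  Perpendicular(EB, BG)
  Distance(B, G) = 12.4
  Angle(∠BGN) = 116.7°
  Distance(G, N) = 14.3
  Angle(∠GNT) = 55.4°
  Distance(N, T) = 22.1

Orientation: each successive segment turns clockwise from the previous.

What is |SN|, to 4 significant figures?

8.228

H is at the origin; HS runs at 40.1° with length 13.5, so S = (10.33, 8.696). HS ⟂ SE, so SE runs at -49.90°; with |SE| = 20.6, E = (23.60, -7.062). ∠SEB = 105.9° gives EB at -124.0° from the x-axis; with |EB| = 15.3, B = (15.04, -19.75). EB is perpendicular to BG, so BG runs at 146.0°; with |BG| = 12.4, G = (4.760, -12.81). ∠BGN = 116.7° gives GN at 82.70° from the x-axis; with |GN| = 14.3, N = (6.577, 1.372). Then |SN| = |N − S| = 8.228.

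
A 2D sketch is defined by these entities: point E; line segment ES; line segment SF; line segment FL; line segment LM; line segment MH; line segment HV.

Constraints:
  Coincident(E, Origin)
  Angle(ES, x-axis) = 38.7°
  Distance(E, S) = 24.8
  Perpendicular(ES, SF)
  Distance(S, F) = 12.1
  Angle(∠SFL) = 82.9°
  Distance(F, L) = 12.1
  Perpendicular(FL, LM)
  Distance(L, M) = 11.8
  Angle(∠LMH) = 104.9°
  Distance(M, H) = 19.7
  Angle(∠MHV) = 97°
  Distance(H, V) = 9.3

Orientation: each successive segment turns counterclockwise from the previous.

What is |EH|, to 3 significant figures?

34.0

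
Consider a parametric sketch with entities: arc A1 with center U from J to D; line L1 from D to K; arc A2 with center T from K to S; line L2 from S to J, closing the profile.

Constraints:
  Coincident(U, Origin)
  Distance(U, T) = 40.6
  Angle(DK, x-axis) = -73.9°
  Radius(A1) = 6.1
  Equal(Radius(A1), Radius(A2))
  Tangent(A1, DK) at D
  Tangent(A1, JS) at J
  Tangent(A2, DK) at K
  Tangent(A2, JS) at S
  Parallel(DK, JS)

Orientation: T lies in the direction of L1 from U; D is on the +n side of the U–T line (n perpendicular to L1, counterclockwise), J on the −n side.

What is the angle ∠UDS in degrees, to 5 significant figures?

73.275°

The slot axis is L1's direction at -73.9°, so u = (cos -73.9°, sin -73.9°) = (0.27731, -0.96078) and n = (−sin -73.9°, cos -73.9°) = (0.96078, 0.27731). U is at the origin and T lies 40.6 along u from U, so T = 40.6·u = (11.259, -39.008). Tangency of A1 to both parallel lines with radius 6.1 puts D and J at U ± 6.1·n: D = (5.8608, 1.6916), J = (-5.8608, -1.6916). Equal radii place K and S the same way about T: K = T + 6.1·n = (17.120, -37.316), S = T − 6.1·n = (5.3982, -40.699). Then cos ∠UDS = DU·DS / (|DU||DS|), giving 73.275°.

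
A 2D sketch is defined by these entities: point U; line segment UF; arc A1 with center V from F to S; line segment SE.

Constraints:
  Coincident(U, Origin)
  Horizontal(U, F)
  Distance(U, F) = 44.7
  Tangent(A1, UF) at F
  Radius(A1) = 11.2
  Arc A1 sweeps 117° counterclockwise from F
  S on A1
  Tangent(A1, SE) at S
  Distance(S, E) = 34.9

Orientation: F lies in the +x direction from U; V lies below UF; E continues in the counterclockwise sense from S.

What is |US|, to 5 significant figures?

38.350

U is at the origin; U and F share the same y with |UF| = 44.7 and F on the +x side, so F = (44.700, 0.0000). A1 meets UF tangentially, so VF is at right angles to UF, so V = F + (0, -11.2) = (44.700, -11.200). On A1, F sits at bearing 90° from V; a 117° counterclockwise sweep puts S at bearing 207°, so S = V + 11.2·(cos 207°, sin 207°) = (34.721, -16.285). Then |US| = |S − U| = 38.350.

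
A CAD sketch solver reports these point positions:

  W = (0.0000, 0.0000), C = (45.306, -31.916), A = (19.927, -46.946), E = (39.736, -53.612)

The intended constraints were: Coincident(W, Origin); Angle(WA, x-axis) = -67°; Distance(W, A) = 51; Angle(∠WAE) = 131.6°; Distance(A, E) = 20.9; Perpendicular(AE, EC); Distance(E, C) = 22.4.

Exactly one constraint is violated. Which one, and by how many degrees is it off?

Perpendicular(AE, EC) — off by 4.20°.

W = (0.00, 0.00) ✓; WA at -67.00° ✓; |WA| = 51.00 ✓; ∠WAE = 131.6° ✓; |AE| = 20.90 ✓; ∠(AE, EC) = 94.20° ✗; |EC| = 22.40 ✓.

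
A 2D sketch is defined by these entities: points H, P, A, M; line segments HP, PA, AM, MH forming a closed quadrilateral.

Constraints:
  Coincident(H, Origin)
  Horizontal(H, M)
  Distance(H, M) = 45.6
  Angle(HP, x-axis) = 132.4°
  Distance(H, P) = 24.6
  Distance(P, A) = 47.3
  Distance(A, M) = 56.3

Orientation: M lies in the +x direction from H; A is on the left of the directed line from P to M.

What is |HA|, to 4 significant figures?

52.98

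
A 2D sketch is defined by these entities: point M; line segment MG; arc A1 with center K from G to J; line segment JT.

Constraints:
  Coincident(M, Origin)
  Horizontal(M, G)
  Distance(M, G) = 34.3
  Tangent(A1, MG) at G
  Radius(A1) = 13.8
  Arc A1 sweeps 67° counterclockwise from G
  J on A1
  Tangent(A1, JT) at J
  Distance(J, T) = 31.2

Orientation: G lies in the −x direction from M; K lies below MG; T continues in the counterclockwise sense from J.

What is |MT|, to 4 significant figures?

69.87

On A1, G sits at bearing 90° from K; a 67° counterclockwise sweep puts J at bearing 157°, so J = K + 13.8·(cos 157°, sin 157°) = (-47.00, -8.408). A1 meets JT tangentially, so KJ is at right angles to JT, so JT runs along (−sin 157°, cos 157°); with |JT| = 31.2, T = (-59.19, -37.13). Then |MT| = |T − M| = 69.87.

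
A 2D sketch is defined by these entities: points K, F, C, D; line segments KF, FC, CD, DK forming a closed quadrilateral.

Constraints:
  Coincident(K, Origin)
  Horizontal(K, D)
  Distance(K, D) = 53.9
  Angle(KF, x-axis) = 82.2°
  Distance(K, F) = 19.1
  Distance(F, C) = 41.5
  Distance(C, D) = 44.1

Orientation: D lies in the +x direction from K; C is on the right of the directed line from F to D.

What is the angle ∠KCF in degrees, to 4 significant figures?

18.53°

Checks: K = (0.00, 0.00) ✓; |FC| = 41.50 ✓; |CD| = 44.10 ✓.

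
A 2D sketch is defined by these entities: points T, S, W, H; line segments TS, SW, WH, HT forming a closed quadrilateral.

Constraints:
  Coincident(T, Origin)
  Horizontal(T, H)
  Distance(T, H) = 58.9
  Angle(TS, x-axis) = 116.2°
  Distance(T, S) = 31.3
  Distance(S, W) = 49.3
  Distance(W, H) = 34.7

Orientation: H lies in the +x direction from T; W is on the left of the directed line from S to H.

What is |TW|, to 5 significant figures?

43.667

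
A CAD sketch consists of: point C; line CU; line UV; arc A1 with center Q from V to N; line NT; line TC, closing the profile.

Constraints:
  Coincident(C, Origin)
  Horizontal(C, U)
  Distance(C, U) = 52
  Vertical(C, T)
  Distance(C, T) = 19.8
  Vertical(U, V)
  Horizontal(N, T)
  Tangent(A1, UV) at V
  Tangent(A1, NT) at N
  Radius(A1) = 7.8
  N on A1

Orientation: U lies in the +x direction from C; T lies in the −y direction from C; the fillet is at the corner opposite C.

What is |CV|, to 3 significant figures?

53.4

C is at the origin; C and U share the same y with |CU| = 52.0 and U on the +x side, so U = (52.0, 0.00). CT is vertical with |CT| = 19.8 and T on the −y side, so T = (0.00, -19.8). The virtual corner opposite C is at (52.0, -19.8). The tangent condition forces QV to be normal to UV and A1 meets NT tangentially, so QN is at right angles to NT, with radius 7.8, so the center Q sits 7.8 in from both sides at Q = (44.2, -12.0). That places the tangent points at V = (52.0, -12.0) on UV and N = (44.2, -19.8) on NT. Then |CV| = |V − C| = 53.4.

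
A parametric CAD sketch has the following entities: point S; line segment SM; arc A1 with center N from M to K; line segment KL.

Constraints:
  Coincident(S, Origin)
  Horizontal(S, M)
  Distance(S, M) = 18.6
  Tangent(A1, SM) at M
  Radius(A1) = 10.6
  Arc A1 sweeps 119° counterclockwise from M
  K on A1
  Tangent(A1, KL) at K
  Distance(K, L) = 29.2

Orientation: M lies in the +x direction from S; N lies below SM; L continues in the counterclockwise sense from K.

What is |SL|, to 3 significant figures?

47.5

S is at the origin; S and M share the same y with |SM| = 18.6 and M on the +x side, so M = (18.6, 0.00). Since A1 is tangent to SM there, NM ⟂ SM, so N = M + (0, -10.6) = (18.6, -10.6). On A1, M sits at bearing 90° from N; a 119° counterclockwise sweep puts K at bearing 209°, so K = N + 10.6·(cos 209°, sin 209°) = (9.33, -15.7). The tangent condition forces NK to be normal to KL, so KL runs along (−sin 209°, cos 209°); with |KL| = 29.2, L = (23.5, -41.3). Then |SL| = |L − S| = 47.5.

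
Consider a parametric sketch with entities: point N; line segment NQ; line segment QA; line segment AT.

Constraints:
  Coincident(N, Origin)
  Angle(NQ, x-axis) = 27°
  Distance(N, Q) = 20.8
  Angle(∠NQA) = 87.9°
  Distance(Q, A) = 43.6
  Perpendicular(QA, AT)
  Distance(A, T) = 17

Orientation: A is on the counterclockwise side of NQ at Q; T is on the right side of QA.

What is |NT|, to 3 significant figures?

57.1

∠NQA = 87.9°, so QA runs at 27.0° + (180° − 87.9°) = 119° from the x-axis; with |QA| = 43.6, A = Q + 43.6·(cos 119°, sin 119°) = (-2.67, 47.5). QA ⟂ AT; with |AT| = 17.0 on the right of QA, T = A + 17.0·(0.874, 0.486) = (12.2, 55.8). Then |NT| = |T − N| = 57.1.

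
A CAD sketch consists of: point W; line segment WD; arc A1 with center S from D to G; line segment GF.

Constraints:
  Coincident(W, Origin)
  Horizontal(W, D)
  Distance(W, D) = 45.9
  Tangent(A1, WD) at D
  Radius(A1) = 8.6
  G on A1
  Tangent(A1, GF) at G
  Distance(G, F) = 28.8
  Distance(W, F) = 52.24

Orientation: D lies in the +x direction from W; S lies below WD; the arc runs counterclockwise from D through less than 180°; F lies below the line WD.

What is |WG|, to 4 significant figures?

38.24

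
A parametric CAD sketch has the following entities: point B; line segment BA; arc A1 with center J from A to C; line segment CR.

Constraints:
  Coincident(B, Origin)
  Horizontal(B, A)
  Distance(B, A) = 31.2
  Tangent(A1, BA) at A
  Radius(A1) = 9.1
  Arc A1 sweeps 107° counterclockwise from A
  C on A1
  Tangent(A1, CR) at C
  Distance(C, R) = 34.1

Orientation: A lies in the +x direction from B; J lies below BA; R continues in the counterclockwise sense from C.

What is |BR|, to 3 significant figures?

55.0

B is at the origin; B and A share the same y with |BA| = 31.2 and A on the +x side, so A = (31.2, 0.00). Since A1 is tangent to BA there, JA ⟂ BA, so J = A + (0, -9.1) = (31.2, -9.10). On A1, A sits at bearing 90° from J; a 107° counterclockwise sweep puts C at bearing 197°, so C = J + 9.1·(cos 197°, sin 197°) = (22.5, -11.8). Tangency of A1 to CR means the radius JC is perpendicular to CR, so CR runs along (−sin 197°, cos 197°); with |CR| = 34.1, R = (32.5, -44.4). Then |BR| = |R − B| = 55.0.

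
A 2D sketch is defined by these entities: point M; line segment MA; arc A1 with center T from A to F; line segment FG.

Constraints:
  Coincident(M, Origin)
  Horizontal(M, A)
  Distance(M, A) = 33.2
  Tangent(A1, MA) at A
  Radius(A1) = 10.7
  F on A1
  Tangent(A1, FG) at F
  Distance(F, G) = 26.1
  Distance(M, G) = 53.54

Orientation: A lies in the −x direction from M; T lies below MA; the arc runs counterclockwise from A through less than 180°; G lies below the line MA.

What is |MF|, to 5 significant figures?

45.567

M is at the origin; M and A share the same y with |MA| = 33.2 and A on the −x side, so A = (-33.200, 0.0000). Since A1 is tangent to MA there, TA ⟂ MA, so T = A + (0, -10.7) = (-33.200, -10.700). Since TF ⟂ FG (tangency), |TG| = √(10.7² + 26.1²) = 28.208 regardless of where F sits on A1. So G lies on both circle(M, 53.54) and circle(T, 28.208); the below-MA intersection is G = (-37.057, -38.643). F is the foot of the tangent from G: F = (-43.562, -13.367).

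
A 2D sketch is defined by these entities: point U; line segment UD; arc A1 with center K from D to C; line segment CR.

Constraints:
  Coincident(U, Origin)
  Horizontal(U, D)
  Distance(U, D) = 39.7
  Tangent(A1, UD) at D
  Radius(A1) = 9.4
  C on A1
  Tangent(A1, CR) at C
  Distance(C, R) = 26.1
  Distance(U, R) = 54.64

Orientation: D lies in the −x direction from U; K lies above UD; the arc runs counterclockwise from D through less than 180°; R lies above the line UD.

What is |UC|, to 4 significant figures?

33.41

Checks: U = (0.00, 0.00) ✓; |KD| = 9.400 ✓; |KC| = 9.400 ✓; ∠(KC, CR) = 90.00° ✓; |CR| = 26.10 ✓; |UR| = 54.64 ✓.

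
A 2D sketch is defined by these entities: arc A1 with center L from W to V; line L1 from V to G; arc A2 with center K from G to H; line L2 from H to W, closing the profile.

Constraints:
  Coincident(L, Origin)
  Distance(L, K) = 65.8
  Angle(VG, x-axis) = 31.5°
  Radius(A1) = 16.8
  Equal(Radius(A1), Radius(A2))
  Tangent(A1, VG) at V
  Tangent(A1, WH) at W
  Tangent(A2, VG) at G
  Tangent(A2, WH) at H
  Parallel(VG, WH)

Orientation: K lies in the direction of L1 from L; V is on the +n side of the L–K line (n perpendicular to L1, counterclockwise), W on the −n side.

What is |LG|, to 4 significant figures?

67.91

Tangency of A1 to both parallel lines with radius 16.8 puts V and W at L ± 16.8·n: V = (-8.778, 14.32), W = (8.778, -14.32). Equal radii place G and H the same way about K: G = K + 16.8·n = (47.33, 48.70), H = K − 16.8·n = (64.88, 20.06). Then |LG| = |G − L| = 67.91.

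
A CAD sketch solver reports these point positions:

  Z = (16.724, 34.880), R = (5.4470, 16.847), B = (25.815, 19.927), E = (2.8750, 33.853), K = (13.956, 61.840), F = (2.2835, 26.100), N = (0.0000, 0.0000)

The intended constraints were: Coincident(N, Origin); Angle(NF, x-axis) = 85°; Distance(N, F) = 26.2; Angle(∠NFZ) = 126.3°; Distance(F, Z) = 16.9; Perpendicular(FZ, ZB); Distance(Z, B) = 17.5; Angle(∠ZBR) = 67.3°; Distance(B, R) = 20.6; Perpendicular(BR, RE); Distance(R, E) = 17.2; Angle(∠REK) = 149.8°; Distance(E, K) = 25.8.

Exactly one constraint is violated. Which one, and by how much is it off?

Distance(E, K) = 25.8 — off by 4.30.

N = (0.00, 0.00) ✓; NF at 85.00° ✓; |NF| = 26.20 ✓; ∠NFZ = 126.3° ✓; |FZ| = 16.90 ✓; ∠(FZ, ZB) = 90.00° ✓; |ZB| = 17.50 ✓; ∠ZBR = 67.30° ✓; |BR| = 20.60 ✓; ∠(BR, RE) = 90.00° ✓; |RE| = 17.20 ✓; ∠REK = 149.8° ✓; |EK| = 30.10 ✗.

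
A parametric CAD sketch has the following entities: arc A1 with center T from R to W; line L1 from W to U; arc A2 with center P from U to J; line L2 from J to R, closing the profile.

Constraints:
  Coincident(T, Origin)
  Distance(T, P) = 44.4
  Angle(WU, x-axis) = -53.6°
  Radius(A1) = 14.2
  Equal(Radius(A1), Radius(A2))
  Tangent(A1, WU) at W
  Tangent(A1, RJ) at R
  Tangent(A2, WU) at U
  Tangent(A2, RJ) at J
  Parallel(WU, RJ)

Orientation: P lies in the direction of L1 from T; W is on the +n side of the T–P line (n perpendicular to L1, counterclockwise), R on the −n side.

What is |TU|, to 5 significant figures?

46.615

The slot axis is L1's direction at -53.6°, so u = (cos -53.6°, sin -53.6°) = (0.59342, -0.80489) and n = (−sin -53.6°, cos -53.6°) = (0.80489, 0.59342). T is at the origin and P lies 44.4 along u from T, so P = 44.4·u = (26.348, -35.737). Tangency of A1 to both parallel lines with radius 14.2 puts W and R at T ± 14.2·n: W = (11.429, 8.4265), R = (-11.429, -8.4265). Equal radii place U and J the same way about P: U = P + 14.2·n = (37.777, -27.311), J = P − 14.2·n = (14.918, -44.164). Then |TU| = |U − T| = 46.615.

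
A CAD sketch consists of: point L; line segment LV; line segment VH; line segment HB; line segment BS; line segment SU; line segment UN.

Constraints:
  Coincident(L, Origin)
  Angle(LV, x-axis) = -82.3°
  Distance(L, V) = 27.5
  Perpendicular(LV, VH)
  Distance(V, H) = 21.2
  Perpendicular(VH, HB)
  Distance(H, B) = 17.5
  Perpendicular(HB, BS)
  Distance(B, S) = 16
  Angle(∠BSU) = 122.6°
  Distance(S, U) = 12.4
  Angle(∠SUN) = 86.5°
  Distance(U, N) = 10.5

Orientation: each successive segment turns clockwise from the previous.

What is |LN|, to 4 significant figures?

26.69

∠BSU = 122.6° gives SU at -49.70° from the x-axis; with |SU| = 12.4, U = (4.207, -20.06). ∠SUN = 86.5° gives UN at -143.2° from the x-axis; with |UN| = 10.5, N = (-4.201, -26.35). Then |LN| = |N − L| = 26.69.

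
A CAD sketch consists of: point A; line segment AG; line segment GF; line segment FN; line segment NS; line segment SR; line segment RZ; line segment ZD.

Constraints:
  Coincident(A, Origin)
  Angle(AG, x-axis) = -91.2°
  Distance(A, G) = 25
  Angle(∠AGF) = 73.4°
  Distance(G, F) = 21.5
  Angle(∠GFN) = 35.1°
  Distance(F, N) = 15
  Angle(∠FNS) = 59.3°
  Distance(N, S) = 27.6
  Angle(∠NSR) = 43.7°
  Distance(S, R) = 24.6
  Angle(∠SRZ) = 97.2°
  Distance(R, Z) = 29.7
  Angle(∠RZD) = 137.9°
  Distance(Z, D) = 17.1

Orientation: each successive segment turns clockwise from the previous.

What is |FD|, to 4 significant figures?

39.33

∠SRZ = 97.2° gives RZ at 37.50° from the x-axis; with |RZ| = 29.7, Z = (-1.918, -1.490). ∠RZD = 137.9° gives ZD at -4.600° from the x-axis; with |ZD| = 17.1, D = (15.13, -2.862). Then |FD| = |D − F| = 39.33.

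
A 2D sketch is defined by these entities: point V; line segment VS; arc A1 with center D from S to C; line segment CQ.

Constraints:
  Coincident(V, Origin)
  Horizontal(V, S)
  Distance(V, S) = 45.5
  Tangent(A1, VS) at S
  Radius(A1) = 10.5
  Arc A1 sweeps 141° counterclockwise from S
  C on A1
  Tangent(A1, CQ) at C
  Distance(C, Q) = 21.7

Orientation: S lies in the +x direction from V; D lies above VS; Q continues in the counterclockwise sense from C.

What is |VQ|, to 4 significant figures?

47.82

V is at the origin; V and S share the same y with |VS| = 45.5 and S on the +x side, so S = (45.50, 0.000). Tangency of A1 to VS means the radius DS is perpendicular to VS, so D = S + (0, 10.5) = (45.50, 10.50). On A1, S sits at bearing -90° from D; a 141° counterclockwise sweep puts C at bearing 51°, so C = D + 10.5·(cos 51°, sin 51°) = (52.11, 18.66). Tangency of A1 to CQ means the radius DC is perpendicular to CQ, so CQ runs along (−sin 51°, cos 51°); with |CQ| = 21.7, Q = (35.24, 32.32). Then |VQ| = |Q − V| = 47.82.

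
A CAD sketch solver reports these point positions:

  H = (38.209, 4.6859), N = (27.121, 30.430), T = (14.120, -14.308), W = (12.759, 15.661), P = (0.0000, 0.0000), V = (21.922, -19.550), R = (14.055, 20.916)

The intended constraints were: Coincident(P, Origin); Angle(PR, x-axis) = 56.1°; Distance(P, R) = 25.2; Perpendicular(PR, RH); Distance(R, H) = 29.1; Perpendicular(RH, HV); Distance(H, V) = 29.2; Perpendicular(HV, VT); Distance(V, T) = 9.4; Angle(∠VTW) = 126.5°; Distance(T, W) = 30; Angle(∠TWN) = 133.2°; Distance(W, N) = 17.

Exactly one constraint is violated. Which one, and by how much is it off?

Distance(W, N) = 17 — off by 3.60.

P = (0.00, 0.00) ✓; PR at 56.10° ✓; |PR| = 25.20 ✓; ∠(PR, RH) = 90.00° ✓; |RH| = 29.10 ✓; ∠(RH, HV) = 90.00° ✓; |HV| = 29.20 ✓; ∠(HV, VT) = 89.99° ✓; |VT| = 9.399 ✓; ∠VTW = 126.5° ✓; |TW| = 30.00 ✓; ∠TWN = 133.2° ✓; |WN| = 20.60 ✗.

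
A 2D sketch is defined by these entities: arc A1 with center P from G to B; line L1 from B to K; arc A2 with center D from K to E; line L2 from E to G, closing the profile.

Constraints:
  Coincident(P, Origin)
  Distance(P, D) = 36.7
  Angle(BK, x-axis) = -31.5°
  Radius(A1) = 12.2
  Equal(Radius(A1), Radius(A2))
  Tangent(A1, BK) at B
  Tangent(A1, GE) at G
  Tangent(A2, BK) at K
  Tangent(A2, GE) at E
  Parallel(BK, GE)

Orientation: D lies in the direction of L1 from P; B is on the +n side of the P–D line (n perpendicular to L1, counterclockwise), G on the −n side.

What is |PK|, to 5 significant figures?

38.675

Tangency of A1 to both parallel lines with radius 12.2 puts B and G at P ± 12.2·n: B = (6.3745, 10.402), G = (-6.3745, -10.402). Equal radii place K and E the same way about D: K = D + 12.2·n = (37.666, -8.7735), E = D − 12.2·n = (24.917, -29.578). Then |PK| = |K − P| = 38.675.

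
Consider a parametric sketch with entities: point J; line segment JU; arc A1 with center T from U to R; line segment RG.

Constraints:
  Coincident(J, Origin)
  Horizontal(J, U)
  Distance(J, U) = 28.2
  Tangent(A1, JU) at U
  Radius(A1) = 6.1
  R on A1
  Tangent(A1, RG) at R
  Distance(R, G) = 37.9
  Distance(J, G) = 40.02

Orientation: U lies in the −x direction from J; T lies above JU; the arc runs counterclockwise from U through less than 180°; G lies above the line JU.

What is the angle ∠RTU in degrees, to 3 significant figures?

68.4°

J is at the origin; J and U share the same y with |JU| = 28.2 and U on the −x side, so U = (-28.2, 0.00). A1 meets JU tangentially, so TU is at right angles to JU, so T = U + (0, 6.1) = (-28.2, 6.10). Since TR ⟂ RG (tangency), |TG| = √(6.1² + 37.9²) = 38.4 regardless of where R sits on A1. So G lies on both circle(J, 40.02) and circle(T, 38.4); the above-JU intersection is G = (-8.57, 39.1). R is the foot of the tangent from G: R = (-22.5, 3.85).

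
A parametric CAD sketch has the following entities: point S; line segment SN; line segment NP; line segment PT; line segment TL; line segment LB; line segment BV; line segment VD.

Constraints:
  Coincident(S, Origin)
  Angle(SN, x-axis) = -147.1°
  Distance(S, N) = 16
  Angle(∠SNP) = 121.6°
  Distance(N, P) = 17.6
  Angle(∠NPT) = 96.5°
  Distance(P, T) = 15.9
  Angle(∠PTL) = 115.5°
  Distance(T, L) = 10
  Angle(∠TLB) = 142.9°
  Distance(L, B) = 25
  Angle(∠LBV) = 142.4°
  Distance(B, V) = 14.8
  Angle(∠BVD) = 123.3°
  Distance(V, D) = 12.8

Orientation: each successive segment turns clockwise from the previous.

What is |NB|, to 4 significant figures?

23.49

S is at the origin; SN runs at -147.1° with length 16.0, so N = (-13.43, -8.691). ∠SNP = 121.6° gives NP at 154.5° from the x-axis; with |NP| = 17.6, P = (-29.32, -1.114). ∠NPT = 96.5° gives PT at 71.00° from the x-axis; with |PT| = 15.9, T = (-24.14, 13.92). ∠PTL = 115.5° gives TL at 6.500° from the x-axis; with |TL| = 10.0, L = (-14.21, 15.05). ∠TLB = 142.9° gives LB at -30.60° from the x-axis; with |LB| = 25.0, B = (7.311, 2.326). Then |NB| = |B − N| = 23.49.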